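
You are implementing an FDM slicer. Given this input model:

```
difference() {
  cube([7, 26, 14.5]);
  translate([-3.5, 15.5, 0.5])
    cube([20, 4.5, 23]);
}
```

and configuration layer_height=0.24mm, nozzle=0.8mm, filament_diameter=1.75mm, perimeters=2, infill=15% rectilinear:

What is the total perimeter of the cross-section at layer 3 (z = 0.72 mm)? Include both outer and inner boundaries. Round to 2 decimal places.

71.00 mm

At z = 0.72 mm: the 7×26 cube contributes its full rectangle (perimeter 66.00 mm); the 20×4.5 cube at (-3.5, 15.5) contributes its full rectangle (perimeter 49.00 mm); Taking the first minus the rest: starting from the 7×26 cube, the 20×4.5 cube at (-3.5, 15.5) partially overlaps it — only the 31.50 mm² overlap (of its 90.00 mm²) is removed, clipping the outline — boundary = 71.00 mm. Overall, the cross-section has 2 separate islands. Total boundary length (outer) = 71.00 mm.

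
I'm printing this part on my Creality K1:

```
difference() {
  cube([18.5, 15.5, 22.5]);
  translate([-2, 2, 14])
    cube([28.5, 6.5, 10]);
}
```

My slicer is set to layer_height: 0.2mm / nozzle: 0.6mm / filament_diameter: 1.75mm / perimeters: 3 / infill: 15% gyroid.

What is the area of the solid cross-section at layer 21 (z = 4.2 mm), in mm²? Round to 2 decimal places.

286.75 mm²

At z = 4.2 mm: the 18.5×15.5 cube contributes its full rectangle (area 286.75 mm²); the cube at (-2, 2) is not intersected at this z (z outside [14, 24]); Taking the first minus the rest: none of the subtracted shapes is present at this height, so the 18.5×15.5 cube is unchanged — area = 286.75 mm². Overall, the cross-section is a single solid region. Net area = 286.75 mm².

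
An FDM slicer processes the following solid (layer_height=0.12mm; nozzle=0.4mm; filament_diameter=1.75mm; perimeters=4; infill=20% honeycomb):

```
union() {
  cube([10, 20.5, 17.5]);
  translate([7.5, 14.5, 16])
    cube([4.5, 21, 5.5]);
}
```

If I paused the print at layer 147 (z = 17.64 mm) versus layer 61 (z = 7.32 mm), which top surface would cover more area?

layer 61 (z = 7.32 mm)

Layer 147 (z = 17.64): the cube is not intersected at this z (z outside [0, 17.5]); the 4.5×21 cube at (7.5, 14.5) contributes its full rectangle (area 94.50 mm²); Merging all regions: only the 4.5×21 cube at (7.5, 14.5) is present, so the union is just that shape — area = 94.50 mm². So its area = 94.50 mm². Layer 61 (z = 7.32): the 10×20.5 cube contributes its full rectangle (area 205.00 mm²); the cube at (7.5, 14.5) does not reach this height (z outside [16, 21.5]); Merging all regions: only the 10×20.5 cube is present, so the union is just that shape — area = 205.00 mm². So its area = 205.00 mm². Layer 61 is larger (205.00 vs 94.50 mm²).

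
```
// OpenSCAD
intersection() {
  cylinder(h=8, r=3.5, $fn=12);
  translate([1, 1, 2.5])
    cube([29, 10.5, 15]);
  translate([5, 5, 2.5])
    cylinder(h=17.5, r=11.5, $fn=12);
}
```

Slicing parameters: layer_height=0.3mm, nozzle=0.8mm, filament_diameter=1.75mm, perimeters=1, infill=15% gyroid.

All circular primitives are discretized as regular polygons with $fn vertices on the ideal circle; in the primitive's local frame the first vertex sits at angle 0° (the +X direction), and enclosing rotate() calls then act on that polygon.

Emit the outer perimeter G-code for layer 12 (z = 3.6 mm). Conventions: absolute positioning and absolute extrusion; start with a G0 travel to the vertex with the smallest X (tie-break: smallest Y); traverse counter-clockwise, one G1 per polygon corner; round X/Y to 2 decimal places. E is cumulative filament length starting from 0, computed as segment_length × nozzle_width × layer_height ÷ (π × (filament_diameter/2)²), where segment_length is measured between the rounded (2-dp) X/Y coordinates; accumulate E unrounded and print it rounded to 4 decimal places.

At z = 3.6 mm: the cylinder: section is a regular 12-gon, circumradius r=3.5; the cube at (1, 1) is present — its section is the full 29×10.5 rectangle; the r=11.5 cylinder at (5, 5) gives a regular 12-gon of circumradius 11.5 (constant along its height); After intersecting: the 29×10.5 cube at (1, 1) partially overlaps the r=3.5 cylinder; clipping to the common part keeps 3.46 mm²; the running intersection lies inside the r=11.5 cylinder at (5, 5), so it is kept whole — 1 connected region. The outline is a single polygon with 5 vertices. Extrusion per mm of travel: 0.8 × 0.3 / (π × 0.875²) = 0.099780. Accumulating E over each segment gives final E = 0.7805.

G0 X1.00 Y1.00 Z3.60
G1 X3.23 Y1.00 E0.2225
G1 X3.03 Y1.75 E0.3000
G1 X1.75 Y3.03 E0.4806
G1 X1.00 Y3.23 E0.5580
G1 X1.00 Y1.00 E0.7805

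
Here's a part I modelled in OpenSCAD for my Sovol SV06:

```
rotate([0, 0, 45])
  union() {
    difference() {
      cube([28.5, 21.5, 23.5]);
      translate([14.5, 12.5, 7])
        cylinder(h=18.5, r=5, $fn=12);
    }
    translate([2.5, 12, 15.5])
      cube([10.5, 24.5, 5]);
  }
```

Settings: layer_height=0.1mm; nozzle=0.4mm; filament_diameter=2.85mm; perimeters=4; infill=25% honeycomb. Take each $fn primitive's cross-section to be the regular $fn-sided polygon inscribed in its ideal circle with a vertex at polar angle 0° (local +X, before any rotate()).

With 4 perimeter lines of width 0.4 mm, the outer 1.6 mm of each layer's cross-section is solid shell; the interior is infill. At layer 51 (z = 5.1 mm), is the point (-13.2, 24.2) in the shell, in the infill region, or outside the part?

outside

At z = 5.1 mm: the cube is present — its section is the full 28.5×21.5 rectangle; the cylinder at (14.5, 12.5) does not reach this height (z outside [7, 25.5]); Subtracting the remaining from the first: none of the subtracted shapes is present at this height, so the 28.5×21.5 cube is unchanged — 1 connected region; the cube at (2.5, 12) is absent (z outside [15.5, 20.5]); Combining (union): only the result so far is present, so the union is just that shape — 1 connected region; (whole slice rotated 45° about Z — lengths, areas and connectivity unchanged). Overall, the cross-section is a single solid region. Undo the 45° rotation: the query point maps to (7.778, 26.446) in the un-rotated model frame. The nearest boundary edge runs (28.50, 21.50)→(0.00, 21.50); distance from the point to it = 4.95 mm. The point is not inside any of the regions above, so it lies outside the cross-section (4.95 mm from the nearest boundary).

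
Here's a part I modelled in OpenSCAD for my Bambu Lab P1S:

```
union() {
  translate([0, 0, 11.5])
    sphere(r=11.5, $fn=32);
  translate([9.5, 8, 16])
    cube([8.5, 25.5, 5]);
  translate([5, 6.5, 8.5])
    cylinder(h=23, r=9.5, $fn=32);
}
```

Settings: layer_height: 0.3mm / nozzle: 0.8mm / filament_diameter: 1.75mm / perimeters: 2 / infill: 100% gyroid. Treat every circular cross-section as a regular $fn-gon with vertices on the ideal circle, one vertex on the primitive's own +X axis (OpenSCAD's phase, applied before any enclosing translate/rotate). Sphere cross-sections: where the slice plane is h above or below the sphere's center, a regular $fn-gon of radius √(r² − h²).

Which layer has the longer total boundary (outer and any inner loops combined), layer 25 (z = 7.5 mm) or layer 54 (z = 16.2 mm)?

Layer 25 (z = 7.5): the r=11.5 sphere slices to a regular 32-gon of circumradius 10.782 (√(r²−h²) with h=4 from center) (perimeter = 2·32·10.782·sin(180°/32) = 67.64 mm); the cube at (9.5, 8) is absent (z outside [16, 21]); the cylinder at (5, 6.5) is absent (z outside [8.5, 31.5]); Merging all regions: only the r=11.5 sphere is present, so the union is just that shape — boundary = 67.64 mm. So its perimeter = 67.64 mm. Layer 54 (z = 16.2): the r=11.5 sphere slices to a regular 32-gon of circumradius 10.496 (√(r²−h²) with h=4.7 from center) (perimeter = 2·32·10.496·sin(180°/32) = 65.84 mm); the 8.5×25.5 cube at (9.5, 8) contributes its full rectangle (perimeter 68.00 mm); the cylinder at (5, 6.5): section is a regular 32-gon, circumradius r=9.5 (perimeter = 2·32·9.500·sin(180°/32) = 59.59 mm); Merging all regions: the regions partially overlap (shared area 174.85 mm²), so the edge portions inside another operand are dropped and the merged outline is re-measured after clipping — boundary = 127.39 mm. So its perimeter = 127.39 mm. Layer 54 is larger (127.39 vs 67.64 mm).

layer 54 (z = 16.2 mm)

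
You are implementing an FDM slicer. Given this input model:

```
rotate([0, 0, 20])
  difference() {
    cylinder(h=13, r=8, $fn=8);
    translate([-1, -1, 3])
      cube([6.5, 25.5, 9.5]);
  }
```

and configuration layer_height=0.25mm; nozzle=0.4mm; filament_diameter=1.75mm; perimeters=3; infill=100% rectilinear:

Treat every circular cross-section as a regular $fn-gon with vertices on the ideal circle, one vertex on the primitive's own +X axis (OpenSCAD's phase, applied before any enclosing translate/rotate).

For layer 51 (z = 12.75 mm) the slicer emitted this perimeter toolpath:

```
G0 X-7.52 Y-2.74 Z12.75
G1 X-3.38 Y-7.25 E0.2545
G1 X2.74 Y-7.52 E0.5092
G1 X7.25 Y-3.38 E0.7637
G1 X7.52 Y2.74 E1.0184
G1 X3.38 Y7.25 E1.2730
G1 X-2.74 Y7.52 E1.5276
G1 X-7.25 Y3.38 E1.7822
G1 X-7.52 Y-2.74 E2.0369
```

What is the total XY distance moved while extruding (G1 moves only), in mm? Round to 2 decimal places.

Sum the Euclidean lengths of each G1 segment: total = 48.99 mm.

48.99 mm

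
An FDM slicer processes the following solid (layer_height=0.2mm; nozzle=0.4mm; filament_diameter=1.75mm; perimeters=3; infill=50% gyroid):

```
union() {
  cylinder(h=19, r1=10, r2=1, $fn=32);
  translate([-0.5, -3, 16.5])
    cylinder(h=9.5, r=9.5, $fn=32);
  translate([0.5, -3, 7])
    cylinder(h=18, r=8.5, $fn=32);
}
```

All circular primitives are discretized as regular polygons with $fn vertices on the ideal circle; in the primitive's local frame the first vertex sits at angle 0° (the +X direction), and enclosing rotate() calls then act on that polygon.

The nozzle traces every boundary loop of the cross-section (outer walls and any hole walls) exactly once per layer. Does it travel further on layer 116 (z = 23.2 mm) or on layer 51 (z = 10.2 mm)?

Layer 116 (z = 23.2): the cone is absent (z outside [0, 19]); the r=9.5 cylinder at (-0.5, -3) contributes a regular 32-gon of circumradius 9.5 (perimeter = 2·32·9.500·sin(180°/32) = 59.59 mm); the cylinder at (0.5, -3): section is a regular 32-gon, circumradius r=8.5 (perimeter = 2·32·8.500·sin(180°/32) = 53.32 mm); Taking the union: the r=8.5 cylinder at (0.5, -3) lies entirely inside the r=9.5 cylinder at (-0.5, -3), so the union is just the r=9.5 cylinder at (-0.5, -3) — boundary = 59.59 mm. So its perimeter = 59.59 mm. Layer 51 (z = 10.2): the cone: at t=0.537 of its height the radius interpolates to r₁+(r₂−r₁)t = 5.168, giving a regular 32-gon of that circumradius (perimeter = 2·32·5.168·sin(180°/32) = 32.42 mm); the cylinder at (-0.5, -3) is not intersected at this z (z outside [16.5, 26]); the r=8.5 cylinder at (0.5, -3) gives a regular 32-gon of circumradius 8.5 (constant along its height) (perimeter = 2·32·8.500·sin(180°/32) = 53.32 mm); Merging all regions: the cone lies entirely inside the r=8.5 cylinder at (0.5, -3), so the union is just the r=8.5 cylinder at (0.5, -3) — boundary = 53.32 mm. So its perimeter = 53.32 mm. Layer 116 is larger (59.59 vs 53.32 mm).

layer 116 (z = 23.2 mm)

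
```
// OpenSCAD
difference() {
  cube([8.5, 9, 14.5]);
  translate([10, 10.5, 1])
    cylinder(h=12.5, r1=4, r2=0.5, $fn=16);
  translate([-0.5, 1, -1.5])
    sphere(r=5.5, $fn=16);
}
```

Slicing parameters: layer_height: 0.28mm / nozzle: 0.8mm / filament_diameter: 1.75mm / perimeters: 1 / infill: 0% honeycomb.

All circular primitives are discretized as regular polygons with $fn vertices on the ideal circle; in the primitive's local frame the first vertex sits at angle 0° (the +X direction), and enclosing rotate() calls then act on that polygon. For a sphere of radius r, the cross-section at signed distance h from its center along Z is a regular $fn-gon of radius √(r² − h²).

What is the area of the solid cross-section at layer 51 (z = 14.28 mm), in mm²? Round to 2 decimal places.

At z = 14.28 mm: the cube (footprint 8.5×9) is included at this height (area 76.50 mm²); the cone at (10, 10.5) is absent (z outside [1, 13.5]); the sphere at (-0.5, 1) is absent (|z−center|=15.780 > r=5.5); After the difference (first − rest): none of the subtracted shapes is present at this height, so the 8.5×9 cube is unchanged — area = 76.50 mm². Overall, the cross-section is a single solid region. Net area = 76.50 mm².

76.50 mm²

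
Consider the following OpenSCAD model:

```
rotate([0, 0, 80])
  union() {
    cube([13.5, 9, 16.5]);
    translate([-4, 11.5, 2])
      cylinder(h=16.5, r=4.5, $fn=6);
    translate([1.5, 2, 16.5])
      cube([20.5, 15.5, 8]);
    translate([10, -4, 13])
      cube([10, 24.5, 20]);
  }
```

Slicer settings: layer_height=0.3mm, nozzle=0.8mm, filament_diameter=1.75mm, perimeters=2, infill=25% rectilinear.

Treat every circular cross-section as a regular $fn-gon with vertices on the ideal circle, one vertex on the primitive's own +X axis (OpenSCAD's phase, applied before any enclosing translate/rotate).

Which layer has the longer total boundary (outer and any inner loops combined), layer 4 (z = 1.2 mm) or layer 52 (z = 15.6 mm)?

Layer 4 (z = 1.2): the cube (footprint 13.5×9) is included at this height (perimeter 45.00 mm); the cylinder at (-4, 11.5) is absent (z outside [2, 18.5]); the cube at (1.5, 2) is not intersected at this z (z outside [16.5, 24.5]); the cube at (10, -4) is absent (z outside [13, 33]); Taking the union: only the 13.5×9 cube is present, so the union is just that shape — boundary = 45.00 mm; (rotated 80° about Z; rotation is an isometry so areas/perimeters/island counts are preserved). So its perimeter = 45.00 mm. Layer 52 (z = 15.6): the cube (footprint 13.5×9) is included at this height (perimeter 45.00 mm); the r=4.5 cylinder at (-4, 11.5) gives a regular 6-gon of circumradius 4.5 (constant along its height) (perimeter = 2·6·4.500·sin(180°/6) = 27.00 mm); the cube at (1.5, 2) is not intersected at this z (z outside [16.5, 24.5]); the cube at (10, -4) (footprint 10×24.5) is included at this height (perimeter 69.00 mm); Merging all regions: the regions partially overlap (shared area 31.50 mm²), so the edge portions inside another operand are dropped and the merged outline is re-measured after clipping — boundary = 116.00 mm; (whole slice rotated 80° about Z — lengths, areas and connectivity unchanged). So its perimeter = 116.00 mm. Layer 52 is larger (116.00 vs 45.00 mm).

layer 52 (z = 15.6 mm)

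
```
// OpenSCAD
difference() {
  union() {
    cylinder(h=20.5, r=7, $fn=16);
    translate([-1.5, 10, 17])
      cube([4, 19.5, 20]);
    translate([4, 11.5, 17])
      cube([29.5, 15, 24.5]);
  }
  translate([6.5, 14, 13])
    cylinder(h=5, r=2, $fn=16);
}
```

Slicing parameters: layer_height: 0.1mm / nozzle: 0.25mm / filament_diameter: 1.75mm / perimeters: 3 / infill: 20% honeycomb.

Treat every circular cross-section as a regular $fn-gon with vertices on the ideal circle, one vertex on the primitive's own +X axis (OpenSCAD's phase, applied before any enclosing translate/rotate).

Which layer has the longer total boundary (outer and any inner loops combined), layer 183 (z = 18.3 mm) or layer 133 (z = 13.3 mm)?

layer 183 (z = 18.3 mm)

Layer 183 (z = 18.3): the r=7 cylinder gives a regular 16-gon of circumradius 7 (constant along its height) (perimeter = 2·16·7.000·sin(180°/16) = 43.70 mm); the 4×19.5 cube at (-1.5, 10) contributes its full rectangle (perimeter 47.00 mm); the cube at (4, 11.5) is present — its section is the full 29.5×15 rectangle (perimeter 89.00 mm); Combining (union): the 3 present regions are separate (no shared area or edge), so areas and boundary lengths simply add and each stays a separate island — boundary = 179.70 mm; the cylinder at (6.5, 14) is not intersected at this z (z outside [13, 18]); Taking the first minus the rest: none of the subtracted shapes is present at this height, so the result so far is unchanged — boundary = 179.70 mm. So its perimeter = 179.70 mm. Layer 133 (z = 13.3): the r=7 cylinder contributes a regular 16-gon of circumradius 7 (perimeter = 2·16·7.000·sin(180°/16) = 43.70 mm); the cube at (-1.5, 10) does not reach this height (z outside [17, 37]); the cube at (4, 11.5) does not reach this height (z outside [17, 41.5]); Combining (union): only the r=7 cylinder is present, so the union is just that shape — boundary = 43.70 mm; the r=2 cylinder at (6.5, 14) contributes a regular 16-gon of circumradius 2 (perimeter = 2·16·2.000·sin(180°/16) = 12.49 mm); Subtracting the remaining from the first: starting from that combined region, the r=2 cylinder at (6.5, 14) misses the remaining region (no effect) — boundary = 43.70 mm. So its perimeter = 43.70 mm. Layer 183 is larger (179.70 vs 43.70 mm).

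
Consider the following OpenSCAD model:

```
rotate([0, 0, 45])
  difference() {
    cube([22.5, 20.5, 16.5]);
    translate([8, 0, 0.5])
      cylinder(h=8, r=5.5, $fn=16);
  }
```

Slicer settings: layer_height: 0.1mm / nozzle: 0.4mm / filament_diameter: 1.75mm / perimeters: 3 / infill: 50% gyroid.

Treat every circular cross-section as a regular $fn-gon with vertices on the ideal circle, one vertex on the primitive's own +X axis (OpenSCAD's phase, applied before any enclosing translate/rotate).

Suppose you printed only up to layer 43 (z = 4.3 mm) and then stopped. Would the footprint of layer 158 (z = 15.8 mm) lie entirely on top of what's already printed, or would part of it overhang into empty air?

part overhangs

Compare the two slices. At z = 4.3: the cube (footprint 22.5×20.5) is included at this height (area 461.25 mm²); the r=5.5 cylinder at (8, 0) gives a regular 16-gon of circumradius 5.5 (constant along its height) (area = (16/2)·5.500²·sin(360°/16) = 92.61 mm²); Subtracting the remaining from the first: starting from the 22.5×20.5 cube (461.25 mm²), the r=5.5 cylinder at (8, 0) partially overlaps it — only the 46.30 mm² overlap (of its 92.61 mm²) is removed, clipping the outline — area = 414.95 mm²; (whole slice rotated 45° about Z — lengths, areas and connectivity unchanged). At z = 15.8: the 22.5×20.5 cube contributes its full rectangle (area 461.25 mm²); the cylinder at (8, 0) does not reach this height (z outside [0.5, 8.5]); Subtracting the remaining from the first: none of the subtracted shapes is present at this height, so the 22.5×20.5 cube is unchanged — area = 461.25 mm²; (rotated 45° about Z; rotation is an isometry so areas/perimeters/island counts are preserved). Checking containment: at z = 15.8 the cross-section extends beyond the z = 4.3 cross-section by about 46.30 mm².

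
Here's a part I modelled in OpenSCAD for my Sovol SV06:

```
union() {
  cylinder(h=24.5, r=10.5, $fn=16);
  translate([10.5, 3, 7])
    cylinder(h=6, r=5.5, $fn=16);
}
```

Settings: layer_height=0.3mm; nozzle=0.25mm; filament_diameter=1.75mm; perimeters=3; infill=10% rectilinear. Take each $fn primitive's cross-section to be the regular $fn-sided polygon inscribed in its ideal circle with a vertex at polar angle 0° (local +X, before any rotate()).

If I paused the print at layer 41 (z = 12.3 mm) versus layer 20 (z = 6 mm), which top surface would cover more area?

layer 41 (z = 12.3 mm)

Layer 41 (z = 12.3): the cylinder: section is a regular 16-gon, circumradius r=10.5 (area = (16/2)·10.500²·sin(360°/16) = 337.53 mm²); the r=5.5 cylinder at (10.5, 3) contributes a regular 16-gon of circumradius 5.5 (area = (16/2)·5.500²·sin(360°/16) = 92.61 mm²); Merging all regions: the regions partially overlap — summed areas 430.14 mm² minus the doubly-counted overlap 35.36 mm² gives 394.78 mm² — area = 394.78 mm². So its area = 394.78 mm². Layer 20 (z = 6): the r=10.5 cylinder contributes a regular 16-gon of circumradius 10.5 (area = (16/2)·10.500²·sin(360°/16) = 337.53 mm²); the cylinder at (10.5, 3) is not intersected at this z (z outside [7, 13]); Merging all regions: only the r=10.5 cylinder is present, so the union is just that shape — area = 337.53 mm². So its area = 337.53 mm². Layer 41 is larger (394.78 vs 337.53 mm²).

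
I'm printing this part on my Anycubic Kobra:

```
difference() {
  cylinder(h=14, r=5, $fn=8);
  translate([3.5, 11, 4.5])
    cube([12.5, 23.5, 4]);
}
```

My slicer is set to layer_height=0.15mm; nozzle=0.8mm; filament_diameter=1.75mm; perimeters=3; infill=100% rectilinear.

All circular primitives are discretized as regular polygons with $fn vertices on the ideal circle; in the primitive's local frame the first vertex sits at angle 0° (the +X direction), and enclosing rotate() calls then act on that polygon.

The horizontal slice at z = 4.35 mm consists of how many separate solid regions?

At z = 4.35 mm: the r=5 cylinder contributes a regular 8-gon of circumradius 5; the cube at (3.5, 11) is absent (z outside [4.5, 8.5]); Taking the first minus the rest: none of the subtracted shapes is present at this height, so the r=5 cylinder is unchanged — 1 connected region. The result has 1 disconnected region.

1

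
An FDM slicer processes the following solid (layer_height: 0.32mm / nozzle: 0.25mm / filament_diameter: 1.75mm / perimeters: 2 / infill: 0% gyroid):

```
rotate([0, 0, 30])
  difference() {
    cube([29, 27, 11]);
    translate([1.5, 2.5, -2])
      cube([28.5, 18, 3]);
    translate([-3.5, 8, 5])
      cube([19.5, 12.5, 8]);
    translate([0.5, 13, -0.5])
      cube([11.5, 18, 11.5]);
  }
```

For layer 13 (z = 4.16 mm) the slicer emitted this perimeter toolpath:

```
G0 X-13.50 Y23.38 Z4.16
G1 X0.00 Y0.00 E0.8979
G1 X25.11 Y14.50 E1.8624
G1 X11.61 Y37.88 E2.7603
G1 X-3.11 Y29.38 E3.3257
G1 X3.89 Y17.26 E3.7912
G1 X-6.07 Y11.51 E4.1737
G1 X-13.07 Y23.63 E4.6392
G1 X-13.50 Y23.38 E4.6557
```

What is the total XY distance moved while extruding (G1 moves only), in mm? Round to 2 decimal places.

139.98 mm

Sum the Euclidean lengths of each G1 segment: total = 139.98 mm.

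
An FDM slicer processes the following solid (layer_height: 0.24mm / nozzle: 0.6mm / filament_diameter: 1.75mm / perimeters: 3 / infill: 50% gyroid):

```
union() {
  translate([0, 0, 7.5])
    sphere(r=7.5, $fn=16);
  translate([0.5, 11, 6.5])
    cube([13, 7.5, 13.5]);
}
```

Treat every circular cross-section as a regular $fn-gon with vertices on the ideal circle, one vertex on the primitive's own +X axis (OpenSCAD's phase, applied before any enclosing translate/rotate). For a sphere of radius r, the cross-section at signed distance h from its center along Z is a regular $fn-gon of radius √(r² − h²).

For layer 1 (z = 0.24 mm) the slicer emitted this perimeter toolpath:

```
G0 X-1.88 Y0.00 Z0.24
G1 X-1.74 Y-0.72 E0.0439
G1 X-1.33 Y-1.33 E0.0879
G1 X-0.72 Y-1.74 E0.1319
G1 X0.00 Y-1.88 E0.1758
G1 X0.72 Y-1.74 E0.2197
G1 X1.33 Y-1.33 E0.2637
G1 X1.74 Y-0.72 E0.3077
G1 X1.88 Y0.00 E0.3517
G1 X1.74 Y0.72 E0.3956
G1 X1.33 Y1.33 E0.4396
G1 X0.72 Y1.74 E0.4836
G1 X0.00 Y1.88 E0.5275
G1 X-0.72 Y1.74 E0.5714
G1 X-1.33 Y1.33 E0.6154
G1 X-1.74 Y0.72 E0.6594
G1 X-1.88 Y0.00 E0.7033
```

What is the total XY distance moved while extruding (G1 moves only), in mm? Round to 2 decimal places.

11.75 mm

Sum the Euclidean lengths of each G1 segment: total = 11.75 mm.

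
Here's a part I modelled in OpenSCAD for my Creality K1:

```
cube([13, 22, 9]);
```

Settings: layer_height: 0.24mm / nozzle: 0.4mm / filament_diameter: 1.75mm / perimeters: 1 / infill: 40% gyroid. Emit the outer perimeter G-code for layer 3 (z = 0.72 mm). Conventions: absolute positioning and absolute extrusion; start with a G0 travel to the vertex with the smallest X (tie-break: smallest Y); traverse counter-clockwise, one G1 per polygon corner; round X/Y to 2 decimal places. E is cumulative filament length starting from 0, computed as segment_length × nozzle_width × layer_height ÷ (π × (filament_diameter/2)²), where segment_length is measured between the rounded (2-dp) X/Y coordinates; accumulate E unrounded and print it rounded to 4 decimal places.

G0 X0.00 Y0.00 Z0.72
G1 X13.00 Y0.00 E0.5189
G1 X13.00 Y22.00 E1.3969
G1 X0.00 Y22.00 E1.9158
G1 X0.00 Y0.00 E2.7939

At z = 0.72 mm: the cube (footprint 13×22) is included at this height. The outline is a single polygon with 4 vertices. Extrusion per mm of travel: 0.4 × 0.24 / (π × 0.875²) = 0.039912. Accumulating E over each segment gives final E = 2.7939.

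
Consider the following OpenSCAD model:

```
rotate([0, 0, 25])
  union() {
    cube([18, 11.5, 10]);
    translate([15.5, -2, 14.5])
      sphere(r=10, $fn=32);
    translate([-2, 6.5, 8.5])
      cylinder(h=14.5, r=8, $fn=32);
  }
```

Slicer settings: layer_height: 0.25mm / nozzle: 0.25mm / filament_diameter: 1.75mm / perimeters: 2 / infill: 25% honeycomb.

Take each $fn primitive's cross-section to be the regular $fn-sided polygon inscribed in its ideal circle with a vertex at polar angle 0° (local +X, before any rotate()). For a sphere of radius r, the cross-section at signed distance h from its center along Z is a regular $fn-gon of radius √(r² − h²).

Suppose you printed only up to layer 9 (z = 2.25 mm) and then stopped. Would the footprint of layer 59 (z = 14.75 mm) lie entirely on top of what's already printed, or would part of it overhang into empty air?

Compare the two slices. At z = 2.25: the cube is present — its section is the full 18×11.5 rectangle (area 207.00 mm²); the sphere at (15.5, -2) is not intersected at this z (|z−center|=12.250 > r=10); the cylinder at (-2, 6.5) is absent (z outside [8.5, 23]); Merging all regions: only the 18×11.5 cube is present, so the union is just that shape — area = 207.00 mm²; (rotated 25° about Z; rotation is an isometry so areas/perimeters/island counts are preserved). At z = 14.75: the cube is absent (z outside [0, 10]); the sphere at (15.5, -2): section is a regular 32-gon, circumradius = √(r²−h²) = √(10²−0.25²) = 9.997 (area = (32/2)·9.997²·sin(360°/32) = 311.95 mm²); the r=8 cylinder at (-2, 6.5) contributes a regular 32-gon of circumradius 8 (area = (32/2)·8.000²·sin(360°/32) = 199.77 mm²); Taking the union: the 2 present regions are separate (no shared area or edge), so areas and boundary lengths simply add and each stays a separate island — area = 511.72 mm²; (rotated 25° about Z; rotation is an isometry so areas/perimeters/island counts are preserved). Checking containment: at z = 14.75 the cross-section extends beyond the z = 2.25 cross-section by about 374.49 mm².

part overhangs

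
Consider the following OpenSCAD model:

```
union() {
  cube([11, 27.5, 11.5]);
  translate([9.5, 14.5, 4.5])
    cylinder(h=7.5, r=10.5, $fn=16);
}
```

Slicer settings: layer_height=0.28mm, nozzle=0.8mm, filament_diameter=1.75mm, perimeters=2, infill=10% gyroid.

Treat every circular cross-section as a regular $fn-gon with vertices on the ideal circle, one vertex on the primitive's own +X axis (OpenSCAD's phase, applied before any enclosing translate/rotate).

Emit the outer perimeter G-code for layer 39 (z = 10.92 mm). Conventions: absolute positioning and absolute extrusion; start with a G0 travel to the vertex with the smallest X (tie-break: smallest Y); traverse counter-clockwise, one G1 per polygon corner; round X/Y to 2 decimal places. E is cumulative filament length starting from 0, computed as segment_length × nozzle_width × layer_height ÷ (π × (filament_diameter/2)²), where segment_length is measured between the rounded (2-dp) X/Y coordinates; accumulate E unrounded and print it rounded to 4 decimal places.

G0 X-1.00 Y14.50 Z10.92
G1 X-0.20 Y10.48 E0.3817
G1 X0.00 Y10.18 E0.4153
G1 X0.00 Y0.00 E1.3633
G1 X11.00 Y0.00 E2.3878
G1 X11.00 Y4.30 E2.7882
G1 X13.52 Y4.80 E3.0275
G1 X16.92 Y7.08 E3.4087
G1 X19.20 Y10.48 E3.7899
G1 X20.00 Y14.50 E4.1717
G1 X19.20 Y18.52 E4.5534
G1 X16.92 Y21.92 E4.9346
G1 X13.52 Y24.20 E5.3159
G1 X11.00 Y24.70 E5.5551
G1 X11.00 Y27.50 E5.8159
G1 X0.00 Y27.50 E6.8403
G1 X0.00 Y18.82 E7.6486
G1 X-0.20 Y18.52 E7.6822
G1 X-1.00 Y14.50 E8.0639

At z = 10.92 mm: the 11×27.5 cube contributes its full rectangle; the r=10.5 cylinder at (9.5, 14.5) gives a regular 16-gon of circumradius 10.5 (constant along its height); Combining (union): the regions partially overlap (shared area 194.93 mm²), so overlapping operands fuse into one piece — 1 connected region. The outline is a single polygon with 18 vertices. Extrusion per mm of travel: 0.8 × 0.28 / (π × 0.875²) = 0.093128. Accumulating E over each segment gives final E = 8.0639.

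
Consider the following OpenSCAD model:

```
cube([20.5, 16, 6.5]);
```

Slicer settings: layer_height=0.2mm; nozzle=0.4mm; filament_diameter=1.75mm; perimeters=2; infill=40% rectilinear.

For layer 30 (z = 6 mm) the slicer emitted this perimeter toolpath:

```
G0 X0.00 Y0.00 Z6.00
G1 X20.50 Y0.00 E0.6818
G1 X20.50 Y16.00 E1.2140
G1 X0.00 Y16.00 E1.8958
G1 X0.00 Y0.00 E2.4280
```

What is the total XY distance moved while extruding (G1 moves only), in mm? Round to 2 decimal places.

73.00 mm

Sum the Euclidean lengths of each G1 segment: total = 73.00 mm.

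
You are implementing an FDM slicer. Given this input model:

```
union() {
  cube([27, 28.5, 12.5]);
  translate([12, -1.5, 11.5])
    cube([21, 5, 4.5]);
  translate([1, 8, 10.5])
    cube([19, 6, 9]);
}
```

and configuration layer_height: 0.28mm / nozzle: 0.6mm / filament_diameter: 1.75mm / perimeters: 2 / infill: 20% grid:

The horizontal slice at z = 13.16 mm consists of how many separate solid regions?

At z = 13.16 mm: the cube is not intersected at this z (z outside [0, 12.5]); the 21×5 cube at (12, -1.5) contributes its full rectangle; the cube at (1, 8) (footprint 19×6) is included at this height; Combining (union): the 2 present regions are separate (no shared area or edge), so areas and boundary lengths simply add and each stays a separate island — 2 connected regions. The result has 2 disconnected regions.

2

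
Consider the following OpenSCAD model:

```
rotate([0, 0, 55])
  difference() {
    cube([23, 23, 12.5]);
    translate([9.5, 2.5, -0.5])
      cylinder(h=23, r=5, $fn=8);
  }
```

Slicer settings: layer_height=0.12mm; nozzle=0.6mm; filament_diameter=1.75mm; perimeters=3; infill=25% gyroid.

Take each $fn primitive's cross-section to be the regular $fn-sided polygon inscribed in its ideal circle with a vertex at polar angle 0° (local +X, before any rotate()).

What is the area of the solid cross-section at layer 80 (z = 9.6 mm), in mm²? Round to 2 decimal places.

471.23 mm²

At z = 9.6 mm: the cube is present — its section is the full 23×23 rectangle (area 529.00 mm²); the r=5 cylinder at (9.5, 2.5) contributes a regular 8-gon of circumradius 5 (area = (8/2)·5.000²·sin(360°/8) = 70.71 mm²); Subtracting the remaining from the first: starting from the 23×23 cube (529.00 mm²), the r=5 cylinder at (9.5, 2.5) partially overlaps it — only the 57.77 mm² overlap (of its 70.71 mm²) is removed, clipping the outline — area = 471.23 mm²; (whole slice rotated 55° about Z — lengths, areas and connectivity unchanged). Overall, the cross-section is a single solid region. Net area = 471.23 mm².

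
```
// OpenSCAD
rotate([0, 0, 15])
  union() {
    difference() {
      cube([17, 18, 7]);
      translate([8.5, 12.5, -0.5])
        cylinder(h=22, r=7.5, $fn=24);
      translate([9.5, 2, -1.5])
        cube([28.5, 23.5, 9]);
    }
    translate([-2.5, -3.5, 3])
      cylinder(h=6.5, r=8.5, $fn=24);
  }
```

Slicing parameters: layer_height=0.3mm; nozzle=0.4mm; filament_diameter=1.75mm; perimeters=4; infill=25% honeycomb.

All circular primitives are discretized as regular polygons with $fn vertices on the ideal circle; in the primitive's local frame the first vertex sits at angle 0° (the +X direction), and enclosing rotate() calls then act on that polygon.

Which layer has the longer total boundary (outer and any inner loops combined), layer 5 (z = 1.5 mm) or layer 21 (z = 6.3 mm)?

layer 21 (z = 6.3 mm)

Layer 5 (z = 1.5): the cube is present — its section is the full 17×18 rectangle (perimeter 70.00 mm); the r=7.5 cylinder at (8.5, 12.5) gives a regular 24-gon of circumradius 7.5 (constant along its height) (perimeter = 2·24·7.500·sin(180°/24) = 46.99 mm); the 28.5×23.5 cube at (9.5, 2) contributes its full rectangle (perimeter 104.00 mm); After the difference (first − rest): starting from the 17×18 cube, the r=7.5 cylinder at (8.5, 12.5) partially overlaps it — only the 161.19 mm² overlap (of its 174.70 mm²) is removed, clipping the outline; the 28.5×23.5 cube at (9.5, 2) partially overlaps it — only the 52.34 mm² overlap (of its 669.75 mm²) is removed, clipping the outline — boundary = 70.04 mm; the cylinder at (-2.5, -3.5) is not intersected at this z (z outside [3, 9.5]); Taking the union: only that combined region is present, so the union is just that shape — boundary = 70.04 mm; (whole slice rotated 15° about Z — lengths, areas and connectivity unchanged). So its perimeter = 70.04 mm. Layer 21 (z = 6.3): the cube is present — its section is the full 17×18 rectangle (perimeter 70.00 mm); the cylinder at (8.5, 12.5): section is a regular 24-gon, circumradius r=7.5 (perimeter = 2·24·7.500·sin(180°/24) = 46.99 mm); the 28.5×23.5 cube at (9.5, 2) contributes its full rectangle (perimeter 104.00 mm); Subtracting the remaining from the first: starting from the 17×18 cube, the r=7.5 cylinder at (8.5, 12.5) partially overlaps it — only the 161.19 mm² overlap (of its 174.70 mm²) is removed, clipping the outline; the 28.5×23.5 cube at (9.5, 2) partially overlaps it — only the 52.34 mm² overlap (of its 669.75 mm²) is removed, clipping the outline — boundary = 70.04 mm; the r=8.5 cylinder at (-2.5, -3.5) contributes a regular 24-gon of circumradius 8.5 (perimeter = 2·24·8.500·sin(180°/24) = 53.25 mm); Taking the union: the regions partially overlap (shared area 15.32 mm²), so the edge portions inside another operand are dropped and the merged outline is re-measured after clipping — boundary = 106.39 mm; (rotated 15° about Z; rotation is an isometry so areas/perimeters/island counts are preserved). So its perimeter = 106.39 mm. Layer 21 is larger (106.39 vs 70.04 mm).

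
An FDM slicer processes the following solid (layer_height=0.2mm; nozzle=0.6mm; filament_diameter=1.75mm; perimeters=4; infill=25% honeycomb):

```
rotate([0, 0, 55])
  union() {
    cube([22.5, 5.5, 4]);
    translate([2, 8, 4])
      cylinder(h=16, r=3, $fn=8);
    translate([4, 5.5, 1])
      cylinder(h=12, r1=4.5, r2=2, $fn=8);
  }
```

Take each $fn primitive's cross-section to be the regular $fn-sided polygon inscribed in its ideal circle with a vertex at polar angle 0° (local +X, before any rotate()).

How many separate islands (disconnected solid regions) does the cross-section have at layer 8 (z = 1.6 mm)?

1

At z = 1.6 mm: the cube (footprint 22.5×5.5) is included at this height; the cylinder at (2, 8) is absent (z outside [4, 20]); the cone at (4, 5.5): at t=0.050 of its height the radius interpolates to r₁+(r₂−r₁)t = 4.375, giving a regular 8-gon of that circumradius; Combining (union): the regions partially overlap (shared area 26.90 mm²), so overlapping operands fuse into one piece — 1 connected region; (rotated 55° about Z; rotation is an isometry so areas/perimeters/island counts are preserved). Overall, the cross-section is a single solid region. Island count = 1.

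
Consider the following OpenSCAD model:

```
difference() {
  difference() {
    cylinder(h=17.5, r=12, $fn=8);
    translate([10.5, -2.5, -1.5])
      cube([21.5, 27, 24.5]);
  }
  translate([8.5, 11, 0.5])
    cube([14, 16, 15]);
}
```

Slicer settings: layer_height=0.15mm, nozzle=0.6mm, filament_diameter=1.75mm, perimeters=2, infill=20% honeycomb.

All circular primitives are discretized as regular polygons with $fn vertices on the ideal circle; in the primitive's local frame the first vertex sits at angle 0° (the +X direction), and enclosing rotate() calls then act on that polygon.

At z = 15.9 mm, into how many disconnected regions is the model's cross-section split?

1

At z = 15.9 mm: the cylinder: section is a regular 8-gon, circumradius r=12; the cube at (10.5, -2.5) (footprint 21.5×27) is included at this height; Subtracting the remaining from the first: starting from the r=12 cylinder, the 21.5×27 cube at (10.5, -2.5) partially overlaps it — only the 5.17 mm² overlap (of its 580.50 mm²) is removed, clipping the outline — 1 connected region; the cube at (8.5, 11) does not reach this height (z outside [0.5, 15.5]); Subtracting the remaining from the first: none of the subtracted shapes is present at this height, so the result so far is unchanged — 1 connected region. The result has 1 disconnected region.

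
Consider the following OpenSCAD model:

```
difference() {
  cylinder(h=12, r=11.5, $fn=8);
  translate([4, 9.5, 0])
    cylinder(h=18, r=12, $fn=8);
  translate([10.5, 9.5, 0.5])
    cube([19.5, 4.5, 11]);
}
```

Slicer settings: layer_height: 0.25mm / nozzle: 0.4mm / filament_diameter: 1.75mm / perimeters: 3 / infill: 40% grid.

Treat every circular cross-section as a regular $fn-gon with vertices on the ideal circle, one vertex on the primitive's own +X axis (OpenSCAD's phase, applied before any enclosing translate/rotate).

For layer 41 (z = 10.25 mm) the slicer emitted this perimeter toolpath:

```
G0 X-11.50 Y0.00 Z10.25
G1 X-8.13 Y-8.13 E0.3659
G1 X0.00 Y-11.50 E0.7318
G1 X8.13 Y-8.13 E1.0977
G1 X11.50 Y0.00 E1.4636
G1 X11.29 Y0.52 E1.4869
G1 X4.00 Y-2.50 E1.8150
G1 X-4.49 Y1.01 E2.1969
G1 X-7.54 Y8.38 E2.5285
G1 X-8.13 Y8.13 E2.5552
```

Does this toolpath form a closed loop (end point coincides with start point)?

Start point (G0): (-11.50, 0.00). End point (last G1): the path does not return to the start — open.

no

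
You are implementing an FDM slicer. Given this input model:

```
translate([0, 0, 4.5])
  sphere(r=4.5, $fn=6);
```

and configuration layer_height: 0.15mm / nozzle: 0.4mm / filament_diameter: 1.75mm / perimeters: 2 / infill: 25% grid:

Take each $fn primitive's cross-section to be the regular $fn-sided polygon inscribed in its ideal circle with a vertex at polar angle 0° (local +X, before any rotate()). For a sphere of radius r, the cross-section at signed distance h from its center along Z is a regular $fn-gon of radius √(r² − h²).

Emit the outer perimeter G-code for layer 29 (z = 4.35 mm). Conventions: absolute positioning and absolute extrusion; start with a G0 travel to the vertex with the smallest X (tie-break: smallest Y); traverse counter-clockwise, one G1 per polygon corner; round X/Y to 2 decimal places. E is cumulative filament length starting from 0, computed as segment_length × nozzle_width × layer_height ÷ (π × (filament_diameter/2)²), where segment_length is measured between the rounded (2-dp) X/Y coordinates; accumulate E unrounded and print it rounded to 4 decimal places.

At z = 4.35 mm: the r=4.5 sphere contributes a regular 6-gon of circumradius √(4.5²−0.15²) = 4.497. The outline is a single polygon with 6 vertices. Extrusion per mm of travel: 0.4 × 0.15 / (π × 0.875²) = 0.024945. Accumulating E over each segment gives final E = 0.6729.

G0 X-4.50 Y0.00 Z4.35
G1 X-2.25 Y-3.89 E0.1121
G1 X2.25 Y-3.89 E0.2244
G1 X4.50 Y0.00 E0.3365
G1 X2.25 Y3.89 E0.4486
G1 X-2.25 Y3.89 E0.5608
G1 X-4.50 Y0.00 E0.6729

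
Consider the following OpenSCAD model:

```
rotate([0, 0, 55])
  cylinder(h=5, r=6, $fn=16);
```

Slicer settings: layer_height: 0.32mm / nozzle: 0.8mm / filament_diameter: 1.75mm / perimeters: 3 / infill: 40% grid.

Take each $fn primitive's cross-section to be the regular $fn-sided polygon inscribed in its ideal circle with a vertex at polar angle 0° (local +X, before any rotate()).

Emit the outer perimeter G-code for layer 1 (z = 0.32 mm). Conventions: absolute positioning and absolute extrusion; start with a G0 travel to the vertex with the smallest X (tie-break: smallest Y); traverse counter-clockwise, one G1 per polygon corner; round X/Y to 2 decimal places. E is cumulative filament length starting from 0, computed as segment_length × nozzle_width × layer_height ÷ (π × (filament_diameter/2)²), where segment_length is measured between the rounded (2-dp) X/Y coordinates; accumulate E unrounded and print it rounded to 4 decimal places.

G0 X-5.91 Y-1.04 Z0.32
G1 X-5.06 Y-3.22 E0.2490
G1 X-3.44 Y-4.91 E0.4982
G1 X-1.30 Y-5.86 E0.7474
G1 X1.04 Y-5.91 E0.9965
G1 X3.22 Y-5.06 E1.2455
G1 X4.91 Y-3.44 E1.4947
G1 X5.86 Y-1.30 E1.7439
G1 X5.91 Y1.04 E1.9930
G1 X5.06 Y3.22 E2.2421
G1 X3.44 Y4.91 E2.4912
G1 X1.30 Y5.86 E2.7404
G1 X-1.04 Y5.91 E2.9895
G1 X-3.22 Y5.06 E3.2386
G1 X-4.91 Y3.44 E3.4877
G1 X-5.86 Y1.30 E3.7369
G1 X-5.91 Y-1.04 E3.9860

At z = 0.32 mm: the r=6 cylinder gives a regular 16-gon of circumradius 6 (constant along its height); (whole slice rotated 55° about Z — lengths, areas and connectivity unchanged). The outline is a single polygon with 16 vertices. Extrusion per mm of travel: 0.8 × 0.32 / (π × 0.875²) = 0.106432. Accumulating E over each segment gives final E = 3.9860.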